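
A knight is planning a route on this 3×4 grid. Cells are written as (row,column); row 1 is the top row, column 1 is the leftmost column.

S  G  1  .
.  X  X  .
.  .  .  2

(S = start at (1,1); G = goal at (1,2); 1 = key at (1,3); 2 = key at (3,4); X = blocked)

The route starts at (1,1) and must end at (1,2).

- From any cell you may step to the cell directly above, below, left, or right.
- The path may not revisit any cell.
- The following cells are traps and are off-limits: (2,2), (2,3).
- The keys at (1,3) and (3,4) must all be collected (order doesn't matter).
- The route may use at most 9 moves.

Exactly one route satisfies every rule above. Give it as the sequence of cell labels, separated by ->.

(1,1) -> (2,1) -> (3,1) -> (3,2) -> (3,3) -> (3,4) -> (2,4) -> (1,4) -> (1,3) -> (1,2)

The 9-move cap with required stops at (1,3), (3,4) leaves no slack for detours.
Route from (1,1): down 2 to (3,1), right 3 to (3,4), up 2 to (1,4), left 2 to (1,2) — 9 moves in all.
Check: all required cells visited; 9 ≤ 9 moves.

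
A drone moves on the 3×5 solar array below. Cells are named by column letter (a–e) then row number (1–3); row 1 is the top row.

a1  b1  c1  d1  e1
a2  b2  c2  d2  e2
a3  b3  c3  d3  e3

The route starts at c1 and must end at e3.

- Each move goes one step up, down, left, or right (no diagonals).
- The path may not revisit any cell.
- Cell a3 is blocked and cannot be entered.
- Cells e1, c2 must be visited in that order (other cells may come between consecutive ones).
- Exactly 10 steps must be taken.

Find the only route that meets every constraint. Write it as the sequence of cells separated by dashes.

The waypoints must appear in the order e1, c2, with no cell reused.
Route from c1: 2× right (reaching e1), down to e2, 3× left (reaching b2), down to b3, 3× right (reaching e3) — 10 moves in all.
Check: order respected (e1 at step 2, c2 at step 5); 10 moves as required.

c1 - d1 - e1 - e2 - d2 - c2 - b2 - b3 - c3 - d3 - e3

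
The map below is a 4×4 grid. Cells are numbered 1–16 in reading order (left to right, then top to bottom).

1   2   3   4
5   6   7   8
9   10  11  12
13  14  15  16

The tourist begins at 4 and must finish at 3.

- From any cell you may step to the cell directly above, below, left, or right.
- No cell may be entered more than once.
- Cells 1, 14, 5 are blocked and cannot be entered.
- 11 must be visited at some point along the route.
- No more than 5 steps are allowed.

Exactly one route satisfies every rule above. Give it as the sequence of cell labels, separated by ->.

Any route must reach 11 and still end at 3 within 5 moves, so the order of the required stops is forced.
Route from 4: down 2 to 12, left 1 to 11, up 2 to 3 — 5 moves in all.
Check: all required cells visited; 5 ≤ 5 moves.

4 -> 8 -> 12 -> 11 -> 7 -> 3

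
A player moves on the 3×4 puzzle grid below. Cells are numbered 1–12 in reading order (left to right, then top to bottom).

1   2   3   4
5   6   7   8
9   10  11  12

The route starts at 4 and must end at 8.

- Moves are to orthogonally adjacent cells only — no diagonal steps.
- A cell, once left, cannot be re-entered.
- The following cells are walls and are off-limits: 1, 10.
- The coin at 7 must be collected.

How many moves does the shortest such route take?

3

Any route passes through 7 somewhere between 4 and 8. Summing Manhattan distances along the two legs (4 → 7 → 8) gives a lower bound of 2 + 1 = 3 moves.
A route of 3 moves achieves this: 4 → 3 → 7 → 8.
Since 3 matches the lower bound, it is optimal.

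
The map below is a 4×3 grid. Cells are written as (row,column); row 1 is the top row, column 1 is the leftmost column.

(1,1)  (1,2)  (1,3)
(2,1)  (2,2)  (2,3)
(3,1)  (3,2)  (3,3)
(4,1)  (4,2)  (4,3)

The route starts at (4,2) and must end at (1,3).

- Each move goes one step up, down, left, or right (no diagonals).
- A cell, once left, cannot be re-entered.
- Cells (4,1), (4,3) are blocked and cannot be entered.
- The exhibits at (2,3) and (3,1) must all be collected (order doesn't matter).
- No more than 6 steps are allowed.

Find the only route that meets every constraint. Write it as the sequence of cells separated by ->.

The 6-move cap with required stops at (2,3), (3,1) leaves no slack for detours.
Route from (4,2): up 1 to (3,2), left 1 to (3,1), up 1 to (2,1), right 2 to (2,3), up 1 to (1,3) — 6 moves in all.
Check: all required cells visited; 6 ≤ 6 moves.

(4,2) -> (3,2) -> (3,1) -> (2,1) -> (2,2) -> (2,3) -> (1,3)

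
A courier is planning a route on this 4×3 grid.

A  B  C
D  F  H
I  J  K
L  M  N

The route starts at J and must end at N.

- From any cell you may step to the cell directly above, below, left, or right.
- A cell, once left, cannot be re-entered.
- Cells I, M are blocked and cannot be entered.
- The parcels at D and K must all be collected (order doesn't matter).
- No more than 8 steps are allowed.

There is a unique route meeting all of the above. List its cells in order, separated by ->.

Any route must reach D and K and still end at N within 8 moves, so the order of the required stops is forced.
Route from J: up to F, left to D, up to A, 2× right (reaching C), 3× down (reaching N) — 8 moves in all.
Check: all required cells visited; 8 ≤ 8 moves.

J -> F -> D -> A -> B -> C -> H -> K -> N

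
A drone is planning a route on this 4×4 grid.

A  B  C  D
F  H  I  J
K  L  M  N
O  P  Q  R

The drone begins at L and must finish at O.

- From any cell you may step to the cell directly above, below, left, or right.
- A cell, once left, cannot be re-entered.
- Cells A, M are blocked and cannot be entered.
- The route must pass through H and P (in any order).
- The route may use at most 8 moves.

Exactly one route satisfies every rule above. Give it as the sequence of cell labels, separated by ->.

Any route must reach H and P and still end at O within 8 moves, so the order of the required stops is forced.
Route from L: up to H, 2× right (reaching J), 2× down (reaching R), 3× left (reaching O) — 8 moves in all.
Check: all required cells visited; 8 ≤ 8 moves.

L -> H -> I -> J -> N -> R -> Q -> P -> O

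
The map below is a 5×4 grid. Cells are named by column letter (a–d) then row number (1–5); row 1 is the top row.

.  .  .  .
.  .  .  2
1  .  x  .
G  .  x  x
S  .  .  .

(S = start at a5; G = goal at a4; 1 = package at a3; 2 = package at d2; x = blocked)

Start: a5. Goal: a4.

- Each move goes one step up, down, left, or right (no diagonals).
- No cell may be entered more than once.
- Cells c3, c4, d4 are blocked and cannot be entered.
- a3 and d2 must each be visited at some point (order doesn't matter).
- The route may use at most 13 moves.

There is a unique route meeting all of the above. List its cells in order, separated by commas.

a5, b5, b4, b3, b2, c2, d2, d1, c1, b1, a1, a2, a3, a4

The 13-move cap with required stops at a3, d2 leaves no slack for detours.
Route from a5: right 1 to b5, up 3 to b2, right 2 to d2, up 1 to d1, left 3 to a1, down 3 to a4 — 13 moves in all.
Check: all required cells visited; 13 ≤ 13 moves.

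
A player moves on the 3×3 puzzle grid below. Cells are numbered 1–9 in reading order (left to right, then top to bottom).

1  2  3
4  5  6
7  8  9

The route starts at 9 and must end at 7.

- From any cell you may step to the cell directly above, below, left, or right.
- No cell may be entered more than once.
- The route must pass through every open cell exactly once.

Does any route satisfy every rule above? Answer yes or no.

One route that works: 9 → 6 → 3 → 2 → 1 → 4 → 5 → 8 → 7.

yes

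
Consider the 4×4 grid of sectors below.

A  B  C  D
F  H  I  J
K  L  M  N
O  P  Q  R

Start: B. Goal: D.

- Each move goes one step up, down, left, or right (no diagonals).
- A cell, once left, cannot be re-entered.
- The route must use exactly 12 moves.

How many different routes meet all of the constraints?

50

Need simple routes of exactly 12 moves from B to D (Manhattan distance 2, so 5 moves are spent on a detour and 5 undoing it).
Branch systematically from the start, pruning whenever the remaining move budget drops below the Manhattan distance to D or differs from it in parity. Grouping the completions by first move — via H: 16; via A: 25; via C: 9 — and summing: 16 + 25 + 9 = 50.
That gives 50 routes.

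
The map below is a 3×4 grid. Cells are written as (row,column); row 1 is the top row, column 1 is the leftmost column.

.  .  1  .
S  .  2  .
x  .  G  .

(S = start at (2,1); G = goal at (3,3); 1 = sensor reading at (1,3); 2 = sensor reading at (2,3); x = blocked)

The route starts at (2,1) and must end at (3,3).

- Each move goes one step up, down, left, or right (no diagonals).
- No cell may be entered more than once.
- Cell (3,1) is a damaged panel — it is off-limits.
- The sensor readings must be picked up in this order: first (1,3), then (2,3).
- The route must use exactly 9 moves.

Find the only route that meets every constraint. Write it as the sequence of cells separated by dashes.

The waypoints must appear in the order (1,3), (2,3), with no cell reused.
Route from (2,1): up to (1,1), 3× right (reaching (1,4)), down to (2,4), 2× left (reaching (2,2)), down to (3,2), right to (3,3) — 9 moves in all.
Check: order respected (1 at step 3, 2 at step 6); 9 moves as required.

(2,1) - (1,1) - (1,2) - (1,3) - (1,4) - (2,4) - (2,3) - (2,2) - (3,2) - (3,3)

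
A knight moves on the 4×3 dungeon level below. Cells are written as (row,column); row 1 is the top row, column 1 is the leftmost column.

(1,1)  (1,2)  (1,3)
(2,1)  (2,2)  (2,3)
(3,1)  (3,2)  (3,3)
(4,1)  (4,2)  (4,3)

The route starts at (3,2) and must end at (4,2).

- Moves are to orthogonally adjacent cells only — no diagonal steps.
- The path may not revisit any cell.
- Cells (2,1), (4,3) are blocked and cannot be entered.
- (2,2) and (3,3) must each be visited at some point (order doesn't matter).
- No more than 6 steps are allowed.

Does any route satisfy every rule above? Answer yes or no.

no

Every way from (3,3) onward to (4,2) runs back through (3,2), which the route has already used — so it cannot be completed without a revisit.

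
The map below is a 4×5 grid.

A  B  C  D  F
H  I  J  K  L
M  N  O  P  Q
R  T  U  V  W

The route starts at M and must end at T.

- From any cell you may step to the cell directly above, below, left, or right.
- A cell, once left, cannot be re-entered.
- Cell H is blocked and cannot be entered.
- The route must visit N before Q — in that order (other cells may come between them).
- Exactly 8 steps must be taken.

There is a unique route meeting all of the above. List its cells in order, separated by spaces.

The waypoints must appear in the order N, Q, with no cell reused.
Route from M: 4× right (reaching Q), down to W, 3× left (reaching T) — 8 moves in all.
Check: order respected (N at step 1, Q at step 4); 8 moves as required.

M N O P Q W V U T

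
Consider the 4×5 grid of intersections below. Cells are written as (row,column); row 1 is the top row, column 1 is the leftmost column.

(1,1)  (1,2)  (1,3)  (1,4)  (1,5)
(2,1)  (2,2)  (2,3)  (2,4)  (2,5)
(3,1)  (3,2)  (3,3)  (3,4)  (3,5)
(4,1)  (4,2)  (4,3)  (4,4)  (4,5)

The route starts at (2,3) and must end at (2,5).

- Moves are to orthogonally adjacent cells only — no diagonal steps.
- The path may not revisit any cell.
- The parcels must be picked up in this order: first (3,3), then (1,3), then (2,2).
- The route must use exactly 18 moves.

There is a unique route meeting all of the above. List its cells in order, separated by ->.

(2,3) -> (3,3) -> (3,4) -> (2,4) -> (1,4) -> (1,3) -> (1,2) -> (1,1) -> (2,1) -> (2,2) -> (3,2) -> (3,1) -> (4,1) -> (4,2) -> (4,3) -> (4,4) -> (4,5) -> (3,5) -> (2,5)

The waypoints must appear in the order (3,3), (1,3), (2,2), with no cell reused.
Route from (2,3): down to (3,3), right to (3,4), 2× up (reaching (1,4)), 3× left (reaching (1,1)), down to (2,1), right to (2,2), down to (3,2), left to (3,1), down to (4,1), 4× right (reaching (4,5)), 2× up (reaching (2,5)) — 18 moves in all.
Check: order respected ((3,3) at step 1, (1,3) at step 5, (2,2) at step 9); 18 moves as required.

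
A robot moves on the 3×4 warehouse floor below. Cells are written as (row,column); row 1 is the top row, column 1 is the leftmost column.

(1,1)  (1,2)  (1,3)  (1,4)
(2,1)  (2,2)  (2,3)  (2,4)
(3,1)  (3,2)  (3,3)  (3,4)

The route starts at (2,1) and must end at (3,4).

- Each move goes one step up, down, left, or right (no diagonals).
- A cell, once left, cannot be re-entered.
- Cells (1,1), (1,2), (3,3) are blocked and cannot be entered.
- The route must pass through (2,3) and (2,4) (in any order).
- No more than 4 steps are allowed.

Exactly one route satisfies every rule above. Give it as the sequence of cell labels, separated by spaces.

Any route must reach (2,3) and (2,4) and still end at (3,4) within 4 moves, so the order of the required stops is forced.
Route from (2,1): 3× right (reaching (2,4)), down to (3,4) — 4 moves in all.
Check: all required cells visited; 4 ≤ 4 moves.

(2,1) (2,2) (2,3) (2,4) (3,4)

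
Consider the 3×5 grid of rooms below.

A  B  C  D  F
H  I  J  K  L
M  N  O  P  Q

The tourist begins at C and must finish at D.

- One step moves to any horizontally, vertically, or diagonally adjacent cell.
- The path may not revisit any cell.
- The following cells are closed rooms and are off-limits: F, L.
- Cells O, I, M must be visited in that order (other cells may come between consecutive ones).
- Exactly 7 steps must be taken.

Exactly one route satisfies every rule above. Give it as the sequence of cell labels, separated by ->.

The waypoints must appear in the order O, I, M, with no cell reused.
Route from C: down-right to K, down-left to O, up-left to I, down-left to M, right to N, 2× up-right (reaching D) — 7 moves in all.
Check: order respected (O at step 2, I at step 3, M at step 4); 7 moves as required.

C -> K -> O -> I -> M -> N -> J -> D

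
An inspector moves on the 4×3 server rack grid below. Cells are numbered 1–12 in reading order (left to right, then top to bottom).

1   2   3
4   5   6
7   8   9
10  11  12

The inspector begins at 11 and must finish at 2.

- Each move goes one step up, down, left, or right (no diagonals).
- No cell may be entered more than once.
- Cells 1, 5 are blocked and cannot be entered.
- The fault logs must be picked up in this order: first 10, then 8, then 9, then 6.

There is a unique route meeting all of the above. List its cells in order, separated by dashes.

The waypoints must appear in the order 10, 8, 9, 6, with no cell reused.
Route from 11: left 1 to 10, up 1 to 7, right 2 to 9, up 2 to 3, left 1 to 2 — 7 moves in all.
Check: order respected (10 at step 1, 8 at step 3, 9 at step 4, 6 at step 5).

11 - 10 - 7 - 8 - 9 - 6 - 3 - 2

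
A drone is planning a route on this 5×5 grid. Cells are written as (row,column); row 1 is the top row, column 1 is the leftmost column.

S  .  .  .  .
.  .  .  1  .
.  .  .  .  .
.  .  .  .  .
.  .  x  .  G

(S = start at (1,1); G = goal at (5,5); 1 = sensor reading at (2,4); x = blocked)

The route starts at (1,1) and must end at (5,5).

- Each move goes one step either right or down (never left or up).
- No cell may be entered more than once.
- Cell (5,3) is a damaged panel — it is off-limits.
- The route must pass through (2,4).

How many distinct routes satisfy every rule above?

16

A right/down-only route from (1,1) to (5,5) makes exactly 4 down-moves and 4 right-moves in some order.
With no other constraints that would be C(8,4) = 70 routes.
Split at (2,4) and multiply the segment counts (each segment already excludes blocked cells): (1,1)→(2,4): 4; (2,4)→(5,5): 4; product = 16.
That gives 16 routes.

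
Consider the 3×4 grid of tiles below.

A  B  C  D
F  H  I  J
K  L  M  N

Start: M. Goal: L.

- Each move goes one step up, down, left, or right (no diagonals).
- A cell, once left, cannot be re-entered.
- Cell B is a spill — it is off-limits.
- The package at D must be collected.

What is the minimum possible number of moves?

Any route passes through D somewhere between M and L. Summing Manhattan distances along the two legs (M → D → L) gives a lower bound of 3 + 4 = 7 moves.
A route of 7 moves achieves this: M → N → J → D → C → I → H → L.
Since 7 matches the lower bound, it is optimal.

7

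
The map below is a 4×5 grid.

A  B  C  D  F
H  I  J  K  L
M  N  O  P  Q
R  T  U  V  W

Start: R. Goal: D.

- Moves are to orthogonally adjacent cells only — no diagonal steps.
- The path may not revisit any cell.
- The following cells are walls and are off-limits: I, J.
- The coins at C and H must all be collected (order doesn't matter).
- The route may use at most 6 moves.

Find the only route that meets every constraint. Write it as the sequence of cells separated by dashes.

R - M - H - A - B - C - D

The budget equals the shortest possible length, so every move has to be on a shortest route through the required cells.
Route from R: 3× up (reaching A), 3× right (reaching D) — 6 moves in all.
Check: all required cells visited; 6 ≤ 6 moves.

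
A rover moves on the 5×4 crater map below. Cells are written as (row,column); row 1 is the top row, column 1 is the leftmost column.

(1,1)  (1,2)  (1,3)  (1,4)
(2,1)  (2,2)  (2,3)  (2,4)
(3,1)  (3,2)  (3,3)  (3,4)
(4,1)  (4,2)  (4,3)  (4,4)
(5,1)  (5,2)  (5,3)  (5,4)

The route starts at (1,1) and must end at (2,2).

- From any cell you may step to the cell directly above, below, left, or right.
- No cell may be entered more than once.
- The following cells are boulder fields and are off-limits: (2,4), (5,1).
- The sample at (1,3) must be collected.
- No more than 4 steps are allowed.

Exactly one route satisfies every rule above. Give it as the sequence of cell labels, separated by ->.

Any route must reach (1,3) and still end at (2,2) within 4 moves, so the order of the required stops is forced.
Route from (1,1): 2× right (reaching (1,3)), down to (2,3), left to (2,2) — 4 moves in all.
Check: all required cells visited; 4 ≤ 4 moves.

(1,1) -> (1,2) -> (1,3) -> (2,3) -> (2,2)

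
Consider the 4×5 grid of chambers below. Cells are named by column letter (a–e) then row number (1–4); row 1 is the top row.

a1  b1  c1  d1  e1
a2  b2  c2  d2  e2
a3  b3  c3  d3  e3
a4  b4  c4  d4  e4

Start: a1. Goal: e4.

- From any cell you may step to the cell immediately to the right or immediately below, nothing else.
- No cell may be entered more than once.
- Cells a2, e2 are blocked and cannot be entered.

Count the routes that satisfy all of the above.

16

A right/down-only route from a1 to e4 makes exactly 3 down-moves and 4 right-moves in some order.
With no other constraints that would be C(7,3) = 35 routes.
Subtract routes through each blocked cell (inclusion–exclusion for overlaps): − through a2: 15 − through e2: 5 + through a2&e2: 1 → 16.
That gives 16 routes.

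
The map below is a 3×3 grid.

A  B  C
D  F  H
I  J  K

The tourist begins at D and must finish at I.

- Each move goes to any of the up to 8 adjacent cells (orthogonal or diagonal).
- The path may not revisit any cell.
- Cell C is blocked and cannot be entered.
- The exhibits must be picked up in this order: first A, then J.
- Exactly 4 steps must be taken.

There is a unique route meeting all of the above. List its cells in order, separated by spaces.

The waypoints must appear in the order A, J, with no cell reused.
Route from D: up to A, down-right to F, down to J, left to I — 4 moves in all.
Check: order respected (A at step 1, J at step 3); 4 moves as required.

D A F J I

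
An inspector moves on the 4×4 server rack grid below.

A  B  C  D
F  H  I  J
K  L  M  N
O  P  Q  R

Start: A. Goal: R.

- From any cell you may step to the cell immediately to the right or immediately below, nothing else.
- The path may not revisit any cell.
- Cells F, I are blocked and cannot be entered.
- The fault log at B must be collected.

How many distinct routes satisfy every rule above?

A right/down-only route from A to R makes exactly 3 down-moves and 3 right-moves in some order.
With no other constraints that would be C(6,3) = 20 routes.
Split at B and multiply the segment counts (each segment already excludes blocked cells): A→B: 1; B→R: 4; product = 4.
That gives 4 routes.

4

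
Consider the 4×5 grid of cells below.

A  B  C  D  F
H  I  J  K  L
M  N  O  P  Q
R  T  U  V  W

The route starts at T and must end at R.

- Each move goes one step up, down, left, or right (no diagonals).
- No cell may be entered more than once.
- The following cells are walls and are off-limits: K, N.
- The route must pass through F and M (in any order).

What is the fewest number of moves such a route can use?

13

Any route passes through F and M in some order between T and R. Summing Manhattan distances along each leg and taking the cheapest ordering (T → F → M → R) gives a lower bound of 6 + 6 + 1 = 13 moves.
A route of 13 moves achieves this: T → U → O → P → Q → L → F → D → C → J → I → H → M → R.
Since 13 matches the lower bound, it is optimal.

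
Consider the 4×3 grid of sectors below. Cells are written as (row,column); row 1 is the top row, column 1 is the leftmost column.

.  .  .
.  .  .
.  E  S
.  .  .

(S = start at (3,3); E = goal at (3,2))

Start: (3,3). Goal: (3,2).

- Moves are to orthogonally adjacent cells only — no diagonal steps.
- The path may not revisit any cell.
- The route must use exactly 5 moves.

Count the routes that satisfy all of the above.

Need simple routes of exactly 5 moves from (3,3) to (3,2) (Manhattan distance 1, so 2 moves are spent on a detour and 2 undoing it).
Enumerating: (3,3) (2,3) (1,3) (1,2) (2,2) (3,2) | (3,3) (2,3) (2,2) (2,1) (3,1) (3,2) | (3,3) (4,3) (4,2) (4,1) (3,1) (3,2).
That gives 3 routes.

3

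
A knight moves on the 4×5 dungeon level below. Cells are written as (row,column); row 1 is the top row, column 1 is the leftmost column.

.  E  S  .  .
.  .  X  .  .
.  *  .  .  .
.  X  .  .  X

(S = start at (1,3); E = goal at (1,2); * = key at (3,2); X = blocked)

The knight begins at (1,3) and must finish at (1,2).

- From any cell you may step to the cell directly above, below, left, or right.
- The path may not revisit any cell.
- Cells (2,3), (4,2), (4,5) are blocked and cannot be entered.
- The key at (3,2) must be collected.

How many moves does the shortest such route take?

Any route passes through (3,2) somewhere between (1,3) and (1,2). Summing Manhattan distances along the two legs ((1,3) → (3,2) → (1,2)) gives a lower bound of 3 + 2 = 5 moves.
The shortest route satisfying every rule uses 7 moves: (1,3) → (1,4) → (2,4) → (3,4) → (3,3) → (3,2) → (2,2) → (1,2).
The bound of 5 isn't tight here; checking systematically, no route of length 5 through 6 satisfies every constraint, so 7 is the minimum.

7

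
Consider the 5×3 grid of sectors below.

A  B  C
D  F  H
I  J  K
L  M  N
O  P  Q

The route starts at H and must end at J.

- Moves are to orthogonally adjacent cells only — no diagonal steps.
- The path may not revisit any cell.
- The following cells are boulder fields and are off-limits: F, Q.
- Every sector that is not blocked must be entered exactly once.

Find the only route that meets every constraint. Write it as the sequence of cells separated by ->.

Need to visit all 13 open cells exactly once, starting at H and ending at J.
Cell N has only two open neighbours (K and M), so the path must pass straight through it: one of those is the cell it's entered from and the other is where it exits.
Route from H: up 1 to C, left 2 to A, down 4 to O, right 1 to P, up 1 to M, right 1 to N, up 1 to K, left 1 to J — 12 moves in all.
Check: all 13 open cells covered.

H -> C -> B -> A -> D -> I -> L -> O -> P -> M -> N -> K -> J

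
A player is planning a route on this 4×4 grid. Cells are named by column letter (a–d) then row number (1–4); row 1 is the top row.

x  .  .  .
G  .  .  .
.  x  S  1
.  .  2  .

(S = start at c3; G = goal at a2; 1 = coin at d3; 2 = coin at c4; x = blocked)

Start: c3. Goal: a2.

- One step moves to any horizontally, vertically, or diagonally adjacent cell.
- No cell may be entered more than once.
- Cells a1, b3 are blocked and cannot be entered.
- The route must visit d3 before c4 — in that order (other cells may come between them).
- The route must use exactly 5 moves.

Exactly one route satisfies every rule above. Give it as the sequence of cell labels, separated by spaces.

The waypoints must appear in the order d3, c4, with no cell reused.
Route from c3: right to d3, down-left to c4, left to b4, up-left to a3, up to a2 — 5 moves in all.
Check: order respected (1 at step 1, 2 at step 2); 5 moves as required.

c3 d3 c4 b4 a3 a2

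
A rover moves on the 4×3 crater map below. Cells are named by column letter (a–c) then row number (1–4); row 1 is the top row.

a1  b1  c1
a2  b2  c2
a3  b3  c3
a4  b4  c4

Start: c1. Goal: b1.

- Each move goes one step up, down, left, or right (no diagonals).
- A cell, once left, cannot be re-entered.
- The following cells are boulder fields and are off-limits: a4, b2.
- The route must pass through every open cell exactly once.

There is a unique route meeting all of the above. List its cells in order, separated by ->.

c1 -> c2 -> c3 -> c4 -> b4 -> b3 -> a3 -> a2 -> a1 -> b1

Need to visit all 10 open cells exactly once, starting at c1 and ending at b1.
Cell c4 has only two open neighbours (c3 and b4), so the path must pass straight through it: one of those is the cell it's entered from and the other is where it exits.
Route from c1: down 3 to c4, left 1 to b4, up 1 to b3, left 1 to a3, up 2 to a1, right 1 to b1 — 9 moves in all.
Check: all 10 open cells covered.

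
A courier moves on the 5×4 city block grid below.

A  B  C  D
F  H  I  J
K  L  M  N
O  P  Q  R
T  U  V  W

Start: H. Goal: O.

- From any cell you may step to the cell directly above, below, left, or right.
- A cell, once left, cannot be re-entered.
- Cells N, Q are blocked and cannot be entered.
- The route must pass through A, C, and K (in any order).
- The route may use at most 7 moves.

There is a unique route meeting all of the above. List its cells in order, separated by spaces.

H I C B A F K O

The 7-move cap with required stops at A, C, K leaves no slack for detours.
Route from H: right 1 to I, up 1 to C, left 2 to A, down 3 to O — 7 moves in all.
Check: all required cells visited; 7 ≤ 7 moves.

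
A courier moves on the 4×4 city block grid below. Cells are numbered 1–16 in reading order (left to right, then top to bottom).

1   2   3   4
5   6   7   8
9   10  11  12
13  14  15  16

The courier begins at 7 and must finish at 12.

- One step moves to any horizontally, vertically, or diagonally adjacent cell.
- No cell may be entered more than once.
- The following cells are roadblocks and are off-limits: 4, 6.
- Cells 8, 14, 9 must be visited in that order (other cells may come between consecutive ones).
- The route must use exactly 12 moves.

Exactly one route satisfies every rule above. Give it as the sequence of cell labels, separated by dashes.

The waypoints must appear in the order 8, 14, 9, with no cell reused.
Route from 7: up-left 1 to 2, right 1 to 3, down-right 1 to 8, down-left 2 to 14, left 1 to 13, up 2 to 5, down-right 2 to 15, right 1 to 16, up 1 to 12 — 12 moves in all.
Check: order respected (8 at step 3, 14 at step 5, 9 at step 7); 12 moves as required.

7 - 2 - 3 - 8 - 11 - 14 - 13 - 9 - 5 - 10 - 15 - 16 - 12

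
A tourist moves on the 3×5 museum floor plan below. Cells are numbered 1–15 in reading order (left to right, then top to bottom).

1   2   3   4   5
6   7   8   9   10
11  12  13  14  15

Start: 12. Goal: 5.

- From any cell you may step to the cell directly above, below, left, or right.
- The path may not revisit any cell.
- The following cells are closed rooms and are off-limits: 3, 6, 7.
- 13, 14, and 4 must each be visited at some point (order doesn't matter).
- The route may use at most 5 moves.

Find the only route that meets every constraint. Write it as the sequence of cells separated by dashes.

Any route must reach 13, 14, and 4 and still end at 5 within 5 moves, so the order of the required stops is forced.
Route from 12: 2× right (reaching 14), 2× up (reaching 4), right to 5 — 5 moves in all.
Check: all required cells visited; 5 ≤ 5 moves.

12 - 13 - 14 - 9 - 4 - 5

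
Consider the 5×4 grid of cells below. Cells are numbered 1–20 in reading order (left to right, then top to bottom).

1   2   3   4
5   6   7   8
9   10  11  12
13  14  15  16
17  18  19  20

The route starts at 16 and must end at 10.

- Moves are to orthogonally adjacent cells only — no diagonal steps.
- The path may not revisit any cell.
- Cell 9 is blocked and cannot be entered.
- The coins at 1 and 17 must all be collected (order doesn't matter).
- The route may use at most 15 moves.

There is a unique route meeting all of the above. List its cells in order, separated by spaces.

16 20 19 18 17 13 14 15 11 7 3 2 1 5 6 10

The 15-move cap with required stops at 1, 17 leaves no slack for detours.
Route from 16: down to 20, 3× left (reaching 17), up to 13, 2× right (reaching 15), 3× up (reaching 3), 2× left (reaching 1), down to 5, right to 6, down to 10 — 15 moves in all.
Check: all required cells visited; 15 ≤ 15 moves.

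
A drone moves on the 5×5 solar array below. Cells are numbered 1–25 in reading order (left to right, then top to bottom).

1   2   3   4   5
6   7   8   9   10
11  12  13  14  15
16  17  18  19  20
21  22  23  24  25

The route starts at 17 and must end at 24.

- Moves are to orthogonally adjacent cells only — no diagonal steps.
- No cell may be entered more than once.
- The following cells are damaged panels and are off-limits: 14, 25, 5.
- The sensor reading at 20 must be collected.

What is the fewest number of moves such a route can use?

Any route passes through 20 somewhere between 17 and 24. Summing Manhattan distances along the two legs (17 → 20 → 24) gives a lower bound of 3 + 2 = 5 moves.
The shortest route satisfying every rule uses 9 moves: 17 → 12 → 7 → 8 → 9 → 10 → 15 → 20 → 19 → 24.
The no-revisit rule (legs can't share cells) pushes the minimum above the 5-move bound; an exhaustive check rules out every length from 5 to 8 (on a 4-connected grid the length of any start-to-goal walk has the same parity as the Manhattan bound, so only lengths 5, 7, 9, … need checking), leaving 9 as the minimum.

9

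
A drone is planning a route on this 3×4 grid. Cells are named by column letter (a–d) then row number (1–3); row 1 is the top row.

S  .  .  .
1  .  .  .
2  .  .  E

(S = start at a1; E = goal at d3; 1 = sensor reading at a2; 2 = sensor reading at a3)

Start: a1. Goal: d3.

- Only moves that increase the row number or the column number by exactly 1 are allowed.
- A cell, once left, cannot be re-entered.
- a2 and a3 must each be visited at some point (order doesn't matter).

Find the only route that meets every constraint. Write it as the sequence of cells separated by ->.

a1 -> a2 -> a3 -> b3 -> c3 -> d3

Moves only go right or down, so the column and row indices never decrease.
Route from a1: down 2 to a3, right 3 to d3 — 5 moves in all.
Check: all required cells visited.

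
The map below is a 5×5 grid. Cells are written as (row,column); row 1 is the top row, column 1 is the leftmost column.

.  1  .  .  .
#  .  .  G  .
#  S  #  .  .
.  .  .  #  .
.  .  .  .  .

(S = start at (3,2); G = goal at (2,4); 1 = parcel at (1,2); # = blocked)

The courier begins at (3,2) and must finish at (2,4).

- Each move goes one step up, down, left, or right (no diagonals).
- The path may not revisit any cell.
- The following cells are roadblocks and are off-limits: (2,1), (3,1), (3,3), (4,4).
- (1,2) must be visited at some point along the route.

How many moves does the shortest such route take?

Any route passes through (1,2) somewhere between (3,2) and (2,4). Summing Manhattan distances along the two legs ((3,2) → (1,2) → (2,4)) gives a lower bound of 2 + 3 = 5 moves.
A route of 5 moves achieves this: (3,2) → (2,2) → (1,2) → (1,3) → (2,3) → (2,4).
Since 5 matches the lower bound, it is optimal.

5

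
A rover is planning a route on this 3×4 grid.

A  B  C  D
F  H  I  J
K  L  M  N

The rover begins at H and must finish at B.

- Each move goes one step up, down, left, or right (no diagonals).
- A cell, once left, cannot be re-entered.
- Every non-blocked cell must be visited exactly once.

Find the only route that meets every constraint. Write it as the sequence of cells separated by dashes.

Need to visit all 12 open cells exactly once, starting at H and ending at B.
Route from H: right 1 to I, up 1 to C, right 1 to D, down 2 to N, left 3 to K, up 2 to A, right 1 to B — 11 moves in all.
Check: all 12 open cells covered.

H - I - C - D - J - N - M - L - K - F - A - B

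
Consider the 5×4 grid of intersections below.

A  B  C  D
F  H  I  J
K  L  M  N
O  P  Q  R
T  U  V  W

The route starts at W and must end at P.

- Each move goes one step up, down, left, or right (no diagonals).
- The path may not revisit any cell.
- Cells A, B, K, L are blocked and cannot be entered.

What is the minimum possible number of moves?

3

The Manhattan distance from W to P is |5−4| + |4−2| = 3, so at least 3 moves are needed.
A route of 3 moves achieves this: W → R → Q → P.
Since 3 matches the lower bound, it is optimal.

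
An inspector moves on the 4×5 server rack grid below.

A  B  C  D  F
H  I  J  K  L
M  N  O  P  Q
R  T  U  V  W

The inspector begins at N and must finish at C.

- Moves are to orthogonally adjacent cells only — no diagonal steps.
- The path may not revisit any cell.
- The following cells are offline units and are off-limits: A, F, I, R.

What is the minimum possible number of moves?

The Manhattan distance from N to C is |3−1| + |2−3| = 3, so at least 3 moves are needed.
A route of 3 moves achieves this: N → O → J → C.
Since 3 matches the lower bound, it is optimal.

3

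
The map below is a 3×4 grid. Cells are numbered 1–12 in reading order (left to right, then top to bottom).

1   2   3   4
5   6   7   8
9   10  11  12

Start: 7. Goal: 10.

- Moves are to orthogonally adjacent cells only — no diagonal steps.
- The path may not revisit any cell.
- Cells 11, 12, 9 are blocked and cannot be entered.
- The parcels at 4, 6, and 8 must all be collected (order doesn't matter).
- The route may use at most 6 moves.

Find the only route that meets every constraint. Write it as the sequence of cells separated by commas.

7, 8, 4, 3, 2, 6, 10

Any route must reach 4, 6, and 8 and still end at 10 within 6 moves, so the order of the required stops is forced.
Route from 7: right 1 to 8, up 1 to 4, left 2 to 2, down 2 to 10 — 6 moves in all.
Check: all required cells visited; 6 ≤ 6 moves.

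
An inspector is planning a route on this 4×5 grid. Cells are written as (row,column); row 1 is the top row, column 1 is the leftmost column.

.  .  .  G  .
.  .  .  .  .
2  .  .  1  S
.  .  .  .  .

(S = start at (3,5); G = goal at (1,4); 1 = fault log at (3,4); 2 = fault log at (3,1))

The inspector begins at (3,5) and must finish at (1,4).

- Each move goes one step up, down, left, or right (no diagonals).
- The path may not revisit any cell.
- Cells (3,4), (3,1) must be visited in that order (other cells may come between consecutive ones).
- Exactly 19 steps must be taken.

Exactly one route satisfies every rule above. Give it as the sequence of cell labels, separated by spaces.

The waypoints must appear in the order (3,4), (3,1), with no cell reused.
Route from (3,5): down 1 to (4,5), left 1 to (4,4), up 1 to (3,4), left 1 to (3,3), down 1 to (4,3), left 2 to (4,1), up 1 to (3,1), right 1 to (3,2), up 1 to (2,2), left 1 to (2,1), up 1 to (1,1), right 2 to (1,3), down 1 to (2,3), right 2 to (2,5), up 1 to (1,5), left 1 to (1,4) — 19 moves in all.
Check: order respected (1 at step 3, 2 at step 8); 19 moves as required.

(3,5) (4,5) (4,4) (3,4) (3,3) (4,3) (4,2) (4,1) (3,1) (3,2) (2,2) (2,1) (1,1) (1,2) (1,3) (2,3) (2,4) (2,5) (1,5) (1,4)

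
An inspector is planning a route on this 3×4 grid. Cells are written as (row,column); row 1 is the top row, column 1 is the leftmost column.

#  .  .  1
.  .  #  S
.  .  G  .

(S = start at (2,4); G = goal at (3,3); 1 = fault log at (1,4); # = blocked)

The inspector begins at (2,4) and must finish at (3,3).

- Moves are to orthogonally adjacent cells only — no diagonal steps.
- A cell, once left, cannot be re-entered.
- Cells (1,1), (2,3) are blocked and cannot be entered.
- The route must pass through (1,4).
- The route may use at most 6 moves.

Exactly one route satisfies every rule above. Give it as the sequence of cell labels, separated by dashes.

The 6-move cap with required stops at (1,4) leaves no slack for detours.
Route from (2,4): up 1 to (1,4), left 2 to (1,2), down 2 to (3,2), right 1 to (3,3) — 6 moves in all.
Check: all required cells visited; 6 ≤ 6 moves.

(2,4) - (1,4) - (1,3) - (1,2) - (2,2) - (3,2) - (3,3)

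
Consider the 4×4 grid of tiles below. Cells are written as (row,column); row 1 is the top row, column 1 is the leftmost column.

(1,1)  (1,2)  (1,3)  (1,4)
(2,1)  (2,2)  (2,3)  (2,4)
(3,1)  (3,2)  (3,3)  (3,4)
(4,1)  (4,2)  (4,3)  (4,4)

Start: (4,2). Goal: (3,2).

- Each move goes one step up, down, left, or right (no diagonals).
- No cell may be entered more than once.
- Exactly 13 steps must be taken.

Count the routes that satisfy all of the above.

Need simple routes of exactly 13 moves from (4,2) to (3,2) (Manhattan distance 1, so 6 moves are spent on a detour and 6 undoing it).
Branch systematically from the start, pruning whenever the remaining move budget drops below the Manhattan distance to (3,2) or differs from it in parity. Grouping the completions by first move — via (4,1): 8; via (4,3): 6 (no valid completion starts via (3,2)) — and summing: 8 + 6 = 14.
That gives 14 routes.

14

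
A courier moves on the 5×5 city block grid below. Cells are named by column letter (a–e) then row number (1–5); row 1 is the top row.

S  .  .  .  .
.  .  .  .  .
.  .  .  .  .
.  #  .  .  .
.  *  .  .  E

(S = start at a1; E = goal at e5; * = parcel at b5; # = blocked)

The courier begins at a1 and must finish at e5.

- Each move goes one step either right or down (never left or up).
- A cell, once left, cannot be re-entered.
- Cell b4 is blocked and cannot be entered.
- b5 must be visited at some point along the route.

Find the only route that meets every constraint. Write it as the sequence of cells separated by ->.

a1 -> a2 -> a3 -> a4 -> a5 -> b5 -> c5 -> d5 -> e5

Moves only go right or down, so the column and row indices never decrease.
Route from a1: 4× down (reaching a5), 4× right (reaching e5) — 8 moves in all.
Check: all required cells visited.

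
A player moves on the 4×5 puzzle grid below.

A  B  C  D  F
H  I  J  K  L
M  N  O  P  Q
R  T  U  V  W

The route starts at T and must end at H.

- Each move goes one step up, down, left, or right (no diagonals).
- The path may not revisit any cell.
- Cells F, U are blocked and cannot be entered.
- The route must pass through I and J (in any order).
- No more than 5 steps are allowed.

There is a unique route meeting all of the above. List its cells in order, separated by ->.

T -> N -> O -> J -> I -> H

The budget equals the shortest possible length, so every move has to be on a shortest route through the required cells.
Route from T: up 1 to N, right 1 to O, up 1 to J, left 2 to H — 5 moves in all.
Check: all required cells visited; 5 ≤ 5 moves.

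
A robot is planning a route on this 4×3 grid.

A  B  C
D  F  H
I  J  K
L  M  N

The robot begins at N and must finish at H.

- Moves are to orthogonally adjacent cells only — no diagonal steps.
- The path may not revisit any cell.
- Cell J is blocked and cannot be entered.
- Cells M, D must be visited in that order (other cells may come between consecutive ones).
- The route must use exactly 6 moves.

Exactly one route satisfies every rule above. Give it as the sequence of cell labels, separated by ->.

N -> M -> L -> I -> D -> F -> H

The waypoints must appear in the order M, D, with no cell reused.
Route from N: left 2 to L, up 2 to D, right 2 to H — 6 moves in all.
Check: order respected (M at step 1, D at step 4); 6 moves as required.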